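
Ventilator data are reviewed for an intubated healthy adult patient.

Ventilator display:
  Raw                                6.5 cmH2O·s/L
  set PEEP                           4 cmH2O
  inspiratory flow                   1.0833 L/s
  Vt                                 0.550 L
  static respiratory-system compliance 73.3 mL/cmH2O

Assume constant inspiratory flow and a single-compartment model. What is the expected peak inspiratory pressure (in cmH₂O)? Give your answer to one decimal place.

Equation of motion (constant flow): PIP = Vt/C + R·V̇ + PEEP.
PIP = 550/73.3 + 6.5×1.0833 + 4 = 7.503 + 7.041 + 4 = 18.544 cmH2O.

18.5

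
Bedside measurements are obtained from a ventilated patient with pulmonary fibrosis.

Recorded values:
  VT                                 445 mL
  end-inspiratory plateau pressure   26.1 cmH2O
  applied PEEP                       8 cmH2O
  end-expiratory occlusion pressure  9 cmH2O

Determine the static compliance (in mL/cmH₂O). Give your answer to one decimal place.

End-expiratory occlusion gives total PEEP = 9 cmH2O (intrinsic PEEP = 9 − 8 = 1). Use total PEEP for the elastic gradient.
Cstat = Vt / (Pplat − PEEPtotal) = 445 / (26.1 − 9) = 445 / 17.1 = 26.023 mL/cmH2O.

26.0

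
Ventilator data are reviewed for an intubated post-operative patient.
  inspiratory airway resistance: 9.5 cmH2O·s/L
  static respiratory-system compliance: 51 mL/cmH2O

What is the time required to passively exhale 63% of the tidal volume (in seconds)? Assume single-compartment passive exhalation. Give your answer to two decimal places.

τ = R × C = 9.5 × 51 mL/cmH2O = 9.5 × 0.051 L/cmH2O = 0.4845 s.
Exhaled fraction f = 1 − e^(−t/τ) → t = −τ·ln(1 − f) = −0.4845·ln(0.37) = 0.4817 s.

0.48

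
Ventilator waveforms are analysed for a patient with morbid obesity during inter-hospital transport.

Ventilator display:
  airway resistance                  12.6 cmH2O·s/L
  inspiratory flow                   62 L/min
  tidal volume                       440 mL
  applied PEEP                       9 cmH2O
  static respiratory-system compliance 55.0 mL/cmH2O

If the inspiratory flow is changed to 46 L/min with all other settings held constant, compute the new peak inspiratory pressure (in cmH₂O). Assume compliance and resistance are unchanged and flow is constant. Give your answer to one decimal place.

26.7

Flow: 62 L/min ÷ 60 = 1.0333 L/s.
New flow: 46 L/min ÷ 60 = 0.7667 L/s.
PIP = Vt/C + R·V̇ + PEEP (constant-flow equation of motion).
Only the resistive term changes: ΔPIP = R × ΔV̇ = 12.6 × (0.7667 − 1.0333) = 12.6 × -0.2666 = -3.359 cmH2O.
Original PIP = 440/55.0 + 12.6×1.0333 + 9 = 30.02 cmH2O; new PIP = 30.02 + (-3.359) = 26.661 cmH2O.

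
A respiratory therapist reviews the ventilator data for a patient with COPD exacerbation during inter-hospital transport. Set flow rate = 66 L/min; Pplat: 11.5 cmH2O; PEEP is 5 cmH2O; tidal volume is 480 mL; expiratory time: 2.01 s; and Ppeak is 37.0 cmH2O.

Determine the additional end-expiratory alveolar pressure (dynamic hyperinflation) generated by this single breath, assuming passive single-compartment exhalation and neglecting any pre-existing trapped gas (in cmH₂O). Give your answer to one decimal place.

Flow: 66 L/min ÷ 60 = 1.1 L/s.
R = (PIP − Pplat)/V̇ = (37.0 − 11.5) / 1.1 = 25.5/1.1 = 23.182 cmH2O·s/L.
C = Vt/(Pplat − PEEP) = 480.0 / (11.5 − 5) = 480.0/6.5 = 73.846 mL/cmH2O.
τ = R × C = 23.182 × 0.07385 L/cmH2O = 1.712 s.
Fraction remaining = e^(−Te/τ) = e^(−2.01/1.712) = 0.3091; trapped volume = 480.0 × 0.3091 = 148.37 mL.
Additional alveolar pressure from trapping ≈ V_trapped / C = 148.37 / 73.846 = 2.009 cmH2O.

2.0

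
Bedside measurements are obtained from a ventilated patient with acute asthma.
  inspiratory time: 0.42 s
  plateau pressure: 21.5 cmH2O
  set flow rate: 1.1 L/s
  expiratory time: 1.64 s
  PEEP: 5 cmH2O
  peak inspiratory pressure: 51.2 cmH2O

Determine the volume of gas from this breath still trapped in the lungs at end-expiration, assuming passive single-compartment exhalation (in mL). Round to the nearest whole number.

53

Vt = flow × Ti = 1.1 L/s × 0.42 s × 1000 mL/L = 462.0 mL.
R = (PIP − Pplat)/V̇ = (51.2 − 21.5) / 1.1 = 29.7/1.1 = 27.0 cmH2O·s/L.
C = Vt/(Pplat − PEEP) = 462.0 / (21.5 − 5) = 462.0/16.5 = 28.0 mL/cmH2O.
τ = R × C = 27.0 × 0.028 L/cmH2O = 0.756 s.
Fraction remaining = e^(−Te/τ) = e^(−1.64/0.756) = 0.1143.
Trapped volume = 462.0 × 0.1143 = 52.807 mL.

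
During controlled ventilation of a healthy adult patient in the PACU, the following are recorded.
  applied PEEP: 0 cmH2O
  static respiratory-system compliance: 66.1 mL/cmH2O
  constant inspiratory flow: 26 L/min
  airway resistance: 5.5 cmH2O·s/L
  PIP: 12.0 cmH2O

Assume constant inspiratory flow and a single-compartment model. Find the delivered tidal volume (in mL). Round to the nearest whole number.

Flow: 26 L/min ÷ 60 = 0.4333 L/s.
Equation of motion (constant flow): PIP = Vt/C + R·V̇ + PEEP.
Vt/C = PIP − R·V̇ − PEEP = 12.0 − 2.383 − 0 = 9.617 cmH2O.
Vt = C × 9.617 = 66.1 × 9.617 = 635.68 mL.

636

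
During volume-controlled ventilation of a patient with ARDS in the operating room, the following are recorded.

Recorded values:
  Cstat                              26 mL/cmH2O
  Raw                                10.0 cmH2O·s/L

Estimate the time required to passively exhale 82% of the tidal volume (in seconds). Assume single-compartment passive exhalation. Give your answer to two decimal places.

τ = R × C = 10.0 × 26 mL/cmH2O = 10.0 × 0.026 L/cmH2O = 0.26 s.
Exhaled fraction f = 1 − e^(−t/τ) → t = −τ·ln(1 − f) = −0.26·ln(0.18) = 0.4458 s.

0.45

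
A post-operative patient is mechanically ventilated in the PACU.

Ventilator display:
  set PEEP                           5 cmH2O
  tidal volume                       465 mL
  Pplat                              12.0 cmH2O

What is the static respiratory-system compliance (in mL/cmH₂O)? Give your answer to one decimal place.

66.4

Cstat = Vt / (Pplat − PEEP) = 465 / (12.0 − 5) = 465 / 7.0 = 66.429 mL/cmH2O.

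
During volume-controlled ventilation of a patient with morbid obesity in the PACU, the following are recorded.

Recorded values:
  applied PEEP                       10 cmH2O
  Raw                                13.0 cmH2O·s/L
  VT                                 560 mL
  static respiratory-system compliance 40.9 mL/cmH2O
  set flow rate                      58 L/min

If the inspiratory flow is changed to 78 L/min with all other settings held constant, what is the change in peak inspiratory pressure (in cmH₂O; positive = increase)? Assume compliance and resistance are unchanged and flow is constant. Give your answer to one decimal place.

4.3

Flow: 58 L/min ÷ 60 = 0.9667 L/s.
New flow: 78 L/min ÷ 60 = 1.3 L/s.
PIP = Vt/C + R·V̇ + PEEP (constant-flow equation of motion).
Only the resistive term changes: ΔPIP = R × ΔV̇ = 13.0 × (1.3 − 0.9667) = 13.0 × 0.3333 = 4.333 cmH2O.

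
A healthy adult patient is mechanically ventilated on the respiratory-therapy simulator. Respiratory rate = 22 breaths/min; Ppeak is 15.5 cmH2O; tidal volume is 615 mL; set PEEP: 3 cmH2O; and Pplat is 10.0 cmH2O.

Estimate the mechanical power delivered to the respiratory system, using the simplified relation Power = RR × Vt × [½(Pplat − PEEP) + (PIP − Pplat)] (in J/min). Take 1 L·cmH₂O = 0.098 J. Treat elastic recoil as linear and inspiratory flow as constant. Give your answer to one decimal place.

Per-breath work = Vt × [½(Pplat−PEEP) + (PIP−Pplat)] = 0.615 × [0.5×7.0 + 5.5] = 0.615 × 9.0 = 5.535 L·cmH2O.
Power = 22 × 5.535 = 121.77 L·cmH2O/min.
× 0.098 J/(L·cmH2O) → 11.933 J/min.

11.9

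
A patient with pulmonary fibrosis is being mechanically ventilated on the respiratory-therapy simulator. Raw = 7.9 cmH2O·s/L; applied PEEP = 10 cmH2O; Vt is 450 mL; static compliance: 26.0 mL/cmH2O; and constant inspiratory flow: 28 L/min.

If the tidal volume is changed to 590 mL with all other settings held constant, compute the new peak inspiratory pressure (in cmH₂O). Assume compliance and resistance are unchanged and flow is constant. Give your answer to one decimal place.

Flow: 28 L/min ÷ 60 = 0.4667 L/s.
PIP = Vt/C + R·V̇ + PEEP (constant-flow equation of motion).
Only the elastic term changes: ΔPIP = ΔVt / C = (590 − 450) / 26.0 = 5.385 cmH2O.
Original PIP = 450/26.0 + 7.9×0.4667 + 10 = 30.995 cmH2O; new PIP = 30.995 + (5.385) = 36.38 cmH2O.

36.4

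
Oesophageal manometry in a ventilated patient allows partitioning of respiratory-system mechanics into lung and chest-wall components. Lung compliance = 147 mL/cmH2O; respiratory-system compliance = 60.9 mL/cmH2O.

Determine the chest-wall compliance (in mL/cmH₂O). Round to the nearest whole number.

104

1/Ccw = 1/Crs − 1/CL.
1/Ccw = 1/60.9 − 1/147 = 0.009618.
Ccw = 103.97 mL/cmH2O.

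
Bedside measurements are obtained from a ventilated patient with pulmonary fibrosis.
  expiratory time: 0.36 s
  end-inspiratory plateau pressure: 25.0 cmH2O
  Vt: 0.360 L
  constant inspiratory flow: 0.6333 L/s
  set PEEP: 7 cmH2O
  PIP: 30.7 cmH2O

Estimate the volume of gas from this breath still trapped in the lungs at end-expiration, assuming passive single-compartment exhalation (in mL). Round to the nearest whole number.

49

R = (PIP − Pplat)/V̇ = (30.7 − 25.0) / 0.6333 = 5.7/0.6333 = 9.0 cmH2O·s/L.
C = Vt/(Pplat − PEEP) = 360.0 / (25.0 − 7) = 360.0/18.0 = 20.0 mL/cmH2O.
τ = R × C = 9.0 × 0.02 L/cmH2O = 0.18 s.
Fraction remaining = e^(−Te/τ) = e^(−0.36/0.18) = 0.1353.
Trapped volume = 360.0 × 0.1353 = 48.708 mL.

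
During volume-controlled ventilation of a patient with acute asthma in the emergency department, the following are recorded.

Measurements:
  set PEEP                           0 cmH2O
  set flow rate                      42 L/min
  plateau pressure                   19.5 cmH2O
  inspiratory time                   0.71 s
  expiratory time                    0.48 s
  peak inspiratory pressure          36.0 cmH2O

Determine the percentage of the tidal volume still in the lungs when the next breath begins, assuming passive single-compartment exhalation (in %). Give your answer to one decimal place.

Flow: 42 L/min ÷ 60 = 0.7 L/s.
Vt = flow × Ti = 0.7 L/s × 0.71 s × 1000 mL/L = 497.0 mL.
R = (PIP − Pplat)/V̇ = (36.0 − 19.5) / 0.7 = 16.5/0.7 = 23.571 cmH2O·s/L.
C = Vt/(Pplat − PEEP) = 497.0 / (19.5 − 0) = 497.0/19.5 = 25.487 mL/cmH2O.
τ = R × C = 23.571 × 0.02549 L/cmH2O = 0.6008 s.
Fraction remaining at end-expiration = e^(−Te/τ) = e^(−0.48/0.6008) = 0.4498 → 44.98%.

45.0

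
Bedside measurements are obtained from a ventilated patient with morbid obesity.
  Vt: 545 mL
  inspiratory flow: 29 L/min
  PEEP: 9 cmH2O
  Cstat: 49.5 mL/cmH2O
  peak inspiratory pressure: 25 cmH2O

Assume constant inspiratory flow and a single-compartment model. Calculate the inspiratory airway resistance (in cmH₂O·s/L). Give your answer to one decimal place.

Flow: 29 L/min ÷ 60 = 0.4833 L/s.
Equation of motion (constant flow): PIP = Vt/C + R·V̇ + PEEP.
R·V̇ = PIP − Vt/C − PEEP = 25 − 545/49.5 − 9 = 25 − 11.01 − 9 = 4.99 cmH2O.
R = 4.99 / 0.4833 = 10.325 cmH2O·s/L.

10.3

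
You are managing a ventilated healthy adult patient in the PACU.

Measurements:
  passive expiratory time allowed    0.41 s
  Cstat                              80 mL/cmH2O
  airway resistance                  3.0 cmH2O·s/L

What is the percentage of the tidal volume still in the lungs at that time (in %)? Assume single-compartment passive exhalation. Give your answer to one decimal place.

τ = R × C = 3.0 × 80 mL/cmH2O = 3.0 × 0.080 L/cmH2O = 0.24 s.
Passive exhalation: V(t)/V₀ = e^(−t/τ) = e^(−0.41/0.24) = 0.1812.
Fraction remaining = 0.1812 → 18.12%.

18.1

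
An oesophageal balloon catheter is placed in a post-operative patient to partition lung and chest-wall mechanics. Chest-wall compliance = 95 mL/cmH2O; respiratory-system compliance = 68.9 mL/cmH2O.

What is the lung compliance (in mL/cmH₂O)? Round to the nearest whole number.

1/CL = 1/Crs − 1/Ccw.
1/CL = 1/68.9 − 1/95 = 0.003987.
CL = 250.82 mL/cmH2O.

251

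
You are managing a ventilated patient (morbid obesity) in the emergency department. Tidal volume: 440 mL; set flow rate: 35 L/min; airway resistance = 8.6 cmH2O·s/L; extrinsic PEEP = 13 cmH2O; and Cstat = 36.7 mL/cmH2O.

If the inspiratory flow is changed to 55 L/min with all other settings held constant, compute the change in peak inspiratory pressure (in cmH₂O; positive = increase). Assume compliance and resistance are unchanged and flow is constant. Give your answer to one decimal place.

Flow: 35 L/min ÷ 60 = 0.5833 L/s.
New flow: 55 L/min ÷ 60 = 0.9167 L/s.
PIP = Vt/C + R·V̇ + PEEP (constant-flow equation of motion).
Only the resistive term changes: ΔPIP = R × ΔV̇ = 8.6 × (0.9167 − 0.5833) = 8.6 × 0.3334 = 2.867 cmH2O.

2.9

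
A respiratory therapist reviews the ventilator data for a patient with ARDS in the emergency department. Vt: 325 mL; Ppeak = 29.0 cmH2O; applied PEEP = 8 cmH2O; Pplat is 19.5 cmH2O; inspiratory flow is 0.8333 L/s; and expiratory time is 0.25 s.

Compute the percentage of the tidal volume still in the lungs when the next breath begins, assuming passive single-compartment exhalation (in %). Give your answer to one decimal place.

46.0

R = (PIP − Pplat)/V̇ = (29.0 − 19.5) / 0.8333 = 9.5/0.8333 = 11.4 cmH2O·s/L.
C = Vt/(Pplat − PEEP) = 325.0 / (19.5 − 8) = 325.0/11.5 = 28.261 mL/cmH2O.
τ = R × C = 11.4 × 0.02826 L/cmH2O = 0.3222 s.
Fraction remaining at end-expiration = e^(−Te/τ) = e^(−0.25/0.3222) = 0.4603 → 46.03%.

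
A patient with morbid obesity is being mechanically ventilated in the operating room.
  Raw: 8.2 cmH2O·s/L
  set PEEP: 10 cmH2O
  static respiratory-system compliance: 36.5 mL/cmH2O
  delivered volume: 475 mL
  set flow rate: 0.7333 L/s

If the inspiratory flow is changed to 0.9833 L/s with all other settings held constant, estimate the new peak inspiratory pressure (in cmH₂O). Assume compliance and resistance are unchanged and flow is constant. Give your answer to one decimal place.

PIP = Vt/C + R·V̇ + PEEP (constant-flow equation of motion).
Only the resistive term changes: ΔPIP = R × ΔV̇ = 8.2 × (0.9833 − 0.7333) = 8.2 × 0.25 = 2.05 cmH2O.
Original PIP = 475/36.5 + 8.2×0.7333 + 10 = 29.027 cmH2O; new PIP = 29.027 + (2.05) = 31.077 cmH2O.

31.1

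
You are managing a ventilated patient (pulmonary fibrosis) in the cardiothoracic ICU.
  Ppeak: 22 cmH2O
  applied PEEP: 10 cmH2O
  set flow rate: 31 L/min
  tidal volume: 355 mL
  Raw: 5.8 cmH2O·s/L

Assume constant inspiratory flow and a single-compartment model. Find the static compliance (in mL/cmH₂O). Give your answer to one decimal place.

Flow: 31 L/min ÷ 60 = 0.5167 L/s.
Equation of motion (constant flow): PIP = Vt/C + R·V̇ + PEEP.
Vt/C = PIP − R·V̇ − PEEP = 22 − 5.8×0.5167 − 10 = 22 − 2.997 − 10 = 9.003 cmH2O.
C = Vt / 9.003 = 355 / 9.003 = 39.431 mL/cmH2O.

39.4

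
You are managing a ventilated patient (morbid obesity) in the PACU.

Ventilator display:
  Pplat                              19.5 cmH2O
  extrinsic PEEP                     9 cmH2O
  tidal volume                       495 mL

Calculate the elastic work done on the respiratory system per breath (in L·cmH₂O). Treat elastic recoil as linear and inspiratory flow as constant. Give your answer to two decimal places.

Elastic work ≈ ½ × (Pplat − PEEP) × Vt = 0.5 × (19.5 − 9) × 0.495 L = 0.5 × 10.5 × 0.495 = 2.599 L·cmH2O.

2.60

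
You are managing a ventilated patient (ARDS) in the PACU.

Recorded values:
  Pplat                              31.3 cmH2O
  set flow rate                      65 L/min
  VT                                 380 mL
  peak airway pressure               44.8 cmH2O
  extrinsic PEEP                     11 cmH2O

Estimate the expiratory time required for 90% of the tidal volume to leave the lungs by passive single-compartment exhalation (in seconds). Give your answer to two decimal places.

0.54

Flow: 65 L/min ÷ 60 = 1.0833 L/s.
R = (PIP − Pplat)/V̇ = (44.8 − 31.3) / 1.0833 = 13.5/1.0833 = 12.462 cmH2O·s/L.
C = Vt/(Pplat − PEEP) = 380.0 / (31.3 − 11) = 380.0/20.3 = 18.719 mL/cmH2O.
τ = R × C = 12.462 × 0.01872 L/cmH2O = 0.2333 s.
t = −τ·ln(1 − 0.90) = −0.2333·ln(0.1) = 0.5372 s.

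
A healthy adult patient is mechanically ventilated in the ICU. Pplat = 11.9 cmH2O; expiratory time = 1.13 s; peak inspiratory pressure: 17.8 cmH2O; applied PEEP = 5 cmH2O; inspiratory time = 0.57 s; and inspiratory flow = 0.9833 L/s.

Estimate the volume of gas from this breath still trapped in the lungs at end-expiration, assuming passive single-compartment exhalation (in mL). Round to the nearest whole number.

Vt = flow × Ti = 0.9833 L/s × 0.57 s × 1000 mL/L = 560.48 mL.
R = (PIP − Pplat)/V̇ = (17.8 − 11.9) / 0.9833 = 5.9/0.9833 = 6.0 cmH2O·s/L.
C = Vt/(Pplat − PEEP) = 560.48 / (11.9 − 5) = 560.48/6.9 = 81.229 mL/cmH2O.
τ = R × C = 6.0 × 0.08123 L/cmH2O = 0.4874 s.
Fraction remaining = e^(−Te/τ) = e^(−1.13/0.4874) = 0.09843.
Trapped volume = 560.48 × 0.09843 = 55.168 mL.

55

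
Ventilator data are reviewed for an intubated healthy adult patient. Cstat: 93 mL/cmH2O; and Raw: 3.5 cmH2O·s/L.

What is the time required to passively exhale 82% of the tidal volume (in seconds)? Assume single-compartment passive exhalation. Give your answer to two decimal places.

0.56

τ = R × C = 3.5 × 93 mL/cmH2O = 3.5 × 0.093 L/cmH2O = 0.3255 s.
Exhaled fraction f = 1 − e^(−t/τ) → t = −τ·ln(1 − f) = −0.3255·ln(0.18) = 0.5582 s.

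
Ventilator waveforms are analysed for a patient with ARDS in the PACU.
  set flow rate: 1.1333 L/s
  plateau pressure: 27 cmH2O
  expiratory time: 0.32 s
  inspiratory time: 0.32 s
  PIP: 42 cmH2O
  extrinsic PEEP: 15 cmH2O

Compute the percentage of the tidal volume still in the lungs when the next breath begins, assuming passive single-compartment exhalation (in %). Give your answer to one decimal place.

Vt = flow × Ti = 1.1333 L/s × 0.32 s × 1000 mL/L = 362.66 mL.
R = (PIP − Pplat)/V̇ = (42 − 27) / 1.1333 = 15.0/1.1333 = 13.236 cmH2O·s/L.
C = Vt/(Pplat − PEEP) = 362.66 / (27 − 15) = 362.66/12.0 = 30.222 mL/cmH2O.
τ = R × C = 13.236 × 0.03022 L/cmH2O = 0.4 s.
Fraction remaining at end-expiration = e^(−Te/τ) = e^(−0.32/0.4) = 0.4493 → 44.93%.

44.9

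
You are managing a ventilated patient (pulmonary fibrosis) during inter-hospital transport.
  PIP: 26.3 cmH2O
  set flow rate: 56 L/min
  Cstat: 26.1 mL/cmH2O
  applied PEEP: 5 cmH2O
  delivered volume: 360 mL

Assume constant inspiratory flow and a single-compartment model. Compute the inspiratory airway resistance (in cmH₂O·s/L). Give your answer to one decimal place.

8.0

Flow: 56 L/min ÷ 60 = 0.9333 L/s.
Equation of motion (constant flow): PIP = Vt/C + R·V̇ + PEEP.
R·V̇ = PIP − Vt/C − PEEP = 26.3 − 360/26.1 − 5 = 26.3 − 13.793 − 5 = 7.507 cmH2O.
R = 7.507 / 0.9333 = 8.044 cmH2O·s/L.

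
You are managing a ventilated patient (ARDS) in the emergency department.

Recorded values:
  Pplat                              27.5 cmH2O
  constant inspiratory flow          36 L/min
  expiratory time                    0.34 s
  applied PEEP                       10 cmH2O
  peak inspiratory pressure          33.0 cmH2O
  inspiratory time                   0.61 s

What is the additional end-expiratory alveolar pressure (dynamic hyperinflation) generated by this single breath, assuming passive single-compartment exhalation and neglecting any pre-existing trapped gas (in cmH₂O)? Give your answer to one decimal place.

Flow: 36 L/min ÷ 60 = 0.6 L/s.
Vt = flow × Ti = 0.6 L/s × 0.61 s × 1000 mL/L = 366.0 mL.
R = (PIP − Pplat)/V̇ = (33.0 − 27.5) / 0.6 = 5.5/0.6 = 9.167 cmH2O·s/L.
C = Vt/(Pplat − PEEP) = 366.0 / (27.5 − 10) = 366.0/17.5 = 20.914 mL/cmH2O.
τ = R × C = 9.167 × 0.02091 L/cmH2O = 0.1917 s.
Fraction remaining = e^(−Te/τ) = e^(−0.34/0.1917) = 0.1697; trapped volume = 366.0 × 0.1697 = 62.11 mL.
Additional alveolar pressure from trapping ≈ V_trapped / C = 62.11 / 20.914 = 2.97 cmH2O.

3.0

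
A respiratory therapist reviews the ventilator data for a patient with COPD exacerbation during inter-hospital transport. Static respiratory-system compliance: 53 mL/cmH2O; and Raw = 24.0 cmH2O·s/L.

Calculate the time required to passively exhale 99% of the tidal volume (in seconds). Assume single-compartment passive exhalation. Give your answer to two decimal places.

5.86

τ = R × C = 24.0 × 53 mL/cmH2O = 24.0 × 0.053 L/cmH2O = 1.272 s.
Exhaled fraction f = 1 − e^(−t/τ) → t = −τ·ln(1 − f) = −1.272·ln(0.01) = 5.858 s.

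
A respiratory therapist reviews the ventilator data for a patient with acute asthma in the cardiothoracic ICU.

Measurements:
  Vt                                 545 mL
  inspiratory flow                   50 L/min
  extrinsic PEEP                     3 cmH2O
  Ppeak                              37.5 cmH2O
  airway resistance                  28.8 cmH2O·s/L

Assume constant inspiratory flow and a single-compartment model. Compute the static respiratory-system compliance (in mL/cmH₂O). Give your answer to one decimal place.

51.9

Flow: 50 L/min ÷ 60 = 0.8333 L/s.
Equation of motion (constant flow): PIP = Vt/C + R·V̇ + PEEP.
Vt/C = PIP − R·V̇ − PEEP = 37.5 − 28.8×0.8333 − 3 = 37.5 − 23.999 − 3 = 10.501 cmH2O.
C = Vt / 10.501 = 545 / 10.501 = 51.9 mL/cmH2O.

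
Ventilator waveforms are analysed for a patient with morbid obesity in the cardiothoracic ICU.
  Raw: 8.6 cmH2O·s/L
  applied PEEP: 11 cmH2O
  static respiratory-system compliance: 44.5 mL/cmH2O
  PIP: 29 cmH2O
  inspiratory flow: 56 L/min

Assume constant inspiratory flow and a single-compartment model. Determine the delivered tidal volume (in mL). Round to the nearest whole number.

444

Flow: 56 L/min ÷ 60 = 0.9333 L/s.
Equation of motion (constant flow): PIP = Vt/C + R·V̇ + PEEP.
Vt/C = PIP − R·V̇ − PEEP = 29 − 8.026 − 11 = 9.974 cmH2O.
Vt = C × 9.974 = 44.5 × 9.974 = 443.84 mL.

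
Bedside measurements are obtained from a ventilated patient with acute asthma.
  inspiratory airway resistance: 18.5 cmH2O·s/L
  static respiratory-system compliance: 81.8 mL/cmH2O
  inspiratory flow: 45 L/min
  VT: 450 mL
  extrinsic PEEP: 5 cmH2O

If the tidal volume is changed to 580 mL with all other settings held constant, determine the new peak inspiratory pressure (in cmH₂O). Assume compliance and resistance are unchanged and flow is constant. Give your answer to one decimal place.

26.0

Flow: 45 L/min ÷ 60 = 0.75 L/s.
PIP = Vt/C + R·V̇ + PEEP (constant-flow equation of motion).
Only the elastic term changes: ΔPIP = ΔVt / C = (580 − 450) / 81.8 = 1.589 cmH2O.
Original PIP = 450/81.8 + 18.5×0.75 + 5 = 24.376 cmH2O; new PIP = 24.376 + (1.589) = 25.965 cmH2O.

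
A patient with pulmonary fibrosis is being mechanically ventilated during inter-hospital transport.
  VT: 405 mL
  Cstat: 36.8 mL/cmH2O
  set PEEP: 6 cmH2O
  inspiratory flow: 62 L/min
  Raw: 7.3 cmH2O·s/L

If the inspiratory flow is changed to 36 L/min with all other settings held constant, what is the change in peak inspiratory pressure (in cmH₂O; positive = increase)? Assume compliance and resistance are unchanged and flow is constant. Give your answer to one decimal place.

-3.2

Flow: 62 L/min ÷ 60 = 1.0333 L/s.
New flow: 36 L/min ÷ 60 = 0.6 L/s.
PIP = Vt/C + R·V̇ + PEEP (constant-flow equation of motion).
Only the resistive term changes: ΔPIP = R × ΔV̇ = 7.3 × (0.6 − 1.0333) = 7.3 × -0.4333 = -3.163 cmH2O.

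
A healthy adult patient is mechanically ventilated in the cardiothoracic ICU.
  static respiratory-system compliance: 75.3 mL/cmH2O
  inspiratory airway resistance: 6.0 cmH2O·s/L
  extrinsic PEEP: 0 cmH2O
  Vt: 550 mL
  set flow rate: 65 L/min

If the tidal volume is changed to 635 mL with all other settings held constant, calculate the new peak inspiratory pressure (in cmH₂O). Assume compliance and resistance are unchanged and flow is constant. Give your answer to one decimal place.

Flow: 65 L/min ÷ 60 = 1.0833 L/s.
PIP = Vt/C + R·V̇ + PEEP (constant-flow equation of motion).
Only the elastic term changes: ΔPIP = ΔVt / C = (635 − 550) / 75.3 = 1.129 cmH2O.
Original PIP = 550/75.3 + 6.0×1.0833 + 0 = 13.804 cmH2O; new PIP = 13.804 + (1.129) = 14.933 cmH2O.

14.9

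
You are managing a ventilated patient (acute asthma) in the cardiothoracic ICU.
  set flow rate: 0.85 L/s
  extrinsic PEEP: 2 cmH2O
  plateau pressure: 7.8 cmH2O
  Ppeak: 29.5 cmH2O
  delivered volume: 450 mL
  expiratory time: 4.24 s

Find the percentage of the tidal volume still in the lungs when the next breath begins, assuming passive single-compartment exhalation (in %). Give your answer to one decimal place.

11.8

R = (PIP − Pplat)/V̇ = (29.5 − 7.8) / 0.85 = 21.7/0.85 = 25.529 cmH2O·s/L.
C = Vt/(Pplat − PEEP) = 450.0 / (7.8 − 2) = 450.0/5.8 = 77.586 mL/cmH2O.
τ = R × C = 25.529 × 0.07759 L/cmH2O = 1.981 s.
Fraction remaining at end-expiration = e^(−Te/τ) = e^(−4.24/1.981) = 0.1176 → 11.76%.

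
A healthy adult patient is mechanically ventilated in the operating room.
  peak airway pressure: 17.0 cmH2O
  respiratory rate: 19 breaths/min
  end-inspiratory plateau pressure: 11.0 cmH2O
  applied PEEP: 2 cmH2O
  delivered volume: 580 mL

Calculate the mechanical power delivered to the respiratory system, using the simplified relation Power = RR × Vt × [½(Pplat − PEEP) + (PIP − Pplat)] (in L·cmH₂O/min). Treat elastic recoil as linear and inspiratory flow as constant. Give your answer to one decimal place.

Per-breath work = Vt × [½(Pplat−PEEP) + (PIP−Pplat)] = 0.580 × [0.5×9.0 + 6.0] = 0.580 × 10.5 = 6.09 L·cmH2O.
Power = 19 × 6.09 = 115.71 L·cmH2O/min.

115.7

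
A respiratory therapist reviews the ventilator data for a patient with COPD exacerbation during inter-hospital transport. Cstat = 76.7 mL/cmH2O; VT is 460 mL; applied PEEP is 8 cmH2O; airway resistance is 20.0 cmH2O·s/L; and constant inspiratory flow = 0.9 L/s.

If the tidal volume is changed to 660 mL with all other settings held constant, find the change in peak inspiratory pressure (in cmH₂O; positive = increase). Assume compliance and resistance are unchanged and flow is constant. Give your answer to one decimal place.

2.6

PIP = Vt/C + R·V̇ + PEEP (constant-flow equation of motion).
Only the elastic term changes: ΔPIP = ΔVt / C = (660 − 460) / 76.7 = 2.608 cmH2O.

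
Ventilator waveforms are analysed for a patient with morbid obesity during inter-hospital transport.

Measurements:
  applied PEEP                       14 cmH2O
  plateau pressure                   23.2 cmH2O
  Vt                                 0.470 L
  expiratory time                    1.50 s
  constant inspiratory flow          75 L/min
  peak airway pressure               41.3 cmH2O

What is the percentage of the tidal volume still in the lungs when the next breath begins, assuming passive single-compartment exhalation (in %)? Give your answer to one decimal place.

13.2

Flow: 75 L/min ÷ 60 = 1.25 L/s.
R = (PIP − Pplat)/V̇ = (41.3 − 23.2) / 1.25 = 18.1/1.25 = 14.48 cmH2O·s/L.
C = Vt/(Pplat − PEEP) = 470.0 / (23.2 − 14) = 470.0/9.2 = 51.087 mL/cmH2O.
τ = R × C = 14.48 × 0.05109 L/cmH2O = 0.7398 s.
Fraction remaining at end-expiration = e^(−Te/τ) = e^(−1.50/0.7398) = 0.1317 → 13.17%.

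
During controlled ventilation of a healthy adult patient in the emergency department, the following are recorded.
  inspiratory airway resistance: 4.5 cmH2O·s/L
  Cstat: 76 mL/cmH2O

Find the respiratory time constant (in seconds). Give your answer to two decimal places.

0.34

τ = R × C = 4.5 × 76 mL/cmH2O = 4.5 × 0.076 L/cmH2O = 0.342 s.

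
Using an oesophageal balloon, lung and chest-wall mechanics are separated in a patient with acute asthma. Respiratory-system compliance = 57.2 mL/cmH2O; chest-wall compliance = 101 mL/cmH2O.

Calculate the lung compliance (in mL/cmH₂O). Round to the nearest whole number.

1/CL = 1/Crs − 1/Ccw.
1/CL = 1/57.2 − 1/101 = 0.007582.
CL = 131.89 mL/cmH2O.

132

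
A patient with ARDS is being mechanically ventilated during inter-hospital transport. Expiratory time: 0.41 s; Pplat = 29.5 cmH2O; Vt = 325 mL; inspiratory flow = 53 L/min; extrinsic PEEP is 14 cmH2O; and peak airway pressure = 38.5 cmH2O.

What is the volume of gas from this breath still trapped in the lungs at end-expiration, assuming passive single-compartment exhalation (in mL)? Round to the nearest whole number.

48

Flow: 53 L/min ÷ 60 = 0.8833 L/s.
R = (PIP − Pplat)/V̇ = (38.5 − 29.5) / 0.8833 = 9.0/0.8833 = 10.189 cmH2O·s/L.
C = Vt/(Pplat − PEEP) = 325.0 / (29.5 − 14) = 325.0/15.5 = 20.968 mL/cmH2O.
τ = R × C = 10.189 × 0.02097 L/cmH2O = 0.2137 s.
Fraction remaining = e^(−Te/τ) = e^(−0.41/0.2137) = 0.1468.
Trapped volume = 325.0 × 0.1468 = 47.71 mL.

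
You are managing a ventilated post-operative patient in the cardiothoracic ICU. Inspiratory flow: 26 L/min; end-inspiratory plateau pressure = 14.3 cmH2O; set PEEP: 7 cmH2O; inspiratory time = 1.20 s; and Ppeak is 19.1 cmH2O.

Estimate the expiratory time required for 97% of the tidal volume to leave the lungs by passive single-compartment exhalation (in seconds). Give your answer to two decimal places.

Flow: 26 L/min ÷ 60 = 0.4333 L/s.
Vt = flow × Ti = 0.4333 L/s × 1.20 s × 1000 mL/L = 519.96 mL.
R = (PIP − Pplat)/V̇ = (19.1 − 14.3) / 0.4333 = 4.8/0.4333 = 11.078 cmH2O·s/L.
C = Vt/(Pplat − PEEP) = 519.96 / (14.3 − 7) = 519.96/7.3 = 71.227 mL/cmH2O.
τ = R × C = 11.078 × 0.07123 L/cmH2O = 0.7891 s.
t = −τ·ln(1 − 0.97) = −0.7891·ln(0.03) = 2.767 s.

2.77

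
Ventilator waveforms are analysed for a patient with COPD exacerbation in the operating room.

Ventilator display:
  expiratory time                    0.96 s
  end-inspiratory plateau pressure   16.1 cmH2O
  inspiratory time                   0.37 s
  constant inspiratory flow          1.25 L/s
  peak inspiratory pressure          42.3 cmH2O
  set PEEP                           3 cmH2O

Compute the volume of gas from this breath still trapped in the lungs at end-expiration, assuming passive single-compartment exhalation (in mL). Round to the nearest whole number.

Vt = flow × Ti = 1.25 L/s × 0.37 s × 1000 mL/L = 462.5 mL.
R = (PIP − Pplat)/V̇ = (42.3 − 16.1) / 1.25 = 26.2/1.25 = 20.96 cmH2O·s/L.
C = Vt/(Pplat − PEEP) = 462.5 / (16.1 − 3) = 462.5/13.1 = 35.305 mL/cmH2O.
τ = R × C = 20.96 × 0.03531 L/cmH2O = 0.7401 s.
Fraction remaining = e^(−Te/τ) = e^(−0.96/0.7401) = 0.2733.
Trapped volume = 462.5 × 0.2733 = 126.4 mL.

126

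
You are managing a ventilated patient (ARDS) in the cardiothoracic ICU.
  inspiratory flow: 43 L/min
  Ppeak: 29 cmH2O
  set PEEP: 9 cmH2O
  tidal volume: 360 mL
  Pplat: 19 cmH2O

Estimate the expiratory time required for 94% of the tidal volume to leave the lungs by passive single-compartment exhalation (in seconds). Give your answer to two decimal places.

1.41

Flow: 43 L/min ÷ 60 = 0.7167 L/s.
R = (PIP − Pplat)/V̇ = (29 − 19) / 0.7167 = 10.0/0.7167 = 13.953 cmH2O·s/L.
C = Vt/(Pplat − PEEP) = 360.0 / (19 − 9) = 360.0/10.0 = 36.0 mL/cmH2O.
τ = R × C = 13.953 × 0.036 L/cmH2O = 0.5023 s.
t = −τ·ln(1 − 0.94) = −0.5023·ln(0.06) = 1.413 s.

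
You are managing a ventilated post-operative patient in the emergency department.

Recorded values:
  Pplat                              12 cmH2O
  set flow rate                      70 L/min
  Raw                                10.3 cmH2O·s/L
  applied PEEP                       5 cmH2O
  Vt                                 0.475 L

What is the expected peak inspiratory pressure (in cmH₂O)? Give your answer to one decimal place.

24.0

Flow: 70 L/min ÷ 60 = 1.1667 L/s.
PIP = Pplat + Raw × flow = 12 + 10.3 × 1.1667 = 12 + 12.017 = 24.017 cmH2O.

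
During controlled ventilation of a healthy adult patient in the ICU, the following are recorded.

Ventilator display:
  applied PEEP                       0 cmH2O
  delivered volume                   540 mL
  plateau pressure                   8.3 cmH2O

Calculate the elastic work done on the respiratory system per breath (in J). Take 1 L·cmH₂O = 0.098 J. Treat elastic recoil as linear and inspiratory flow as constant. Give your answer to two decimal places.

Elastic work ≈ ½ × (Pplat − PEEP) × Vt = 0.5 × (8.3 − 0) × 0.540 L = 0.5 × 8.3 × 0.540 = 2.241 L·cmH2O.
× 0.098 J/(L·cmH2O) → 0.2196 J.

0.22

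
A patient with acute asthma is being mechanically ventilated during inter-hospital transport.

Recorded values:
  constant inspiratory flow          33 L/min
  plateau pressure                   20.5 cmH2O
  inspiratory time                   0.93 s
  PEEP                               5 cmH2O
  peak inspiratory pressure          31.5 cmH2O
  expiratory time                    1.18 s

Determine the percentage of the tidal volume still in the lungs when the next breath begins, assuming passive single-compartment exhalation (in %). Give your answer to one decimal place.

Flow: 33 L/min ÷ 60 = 0.55 L/s.
Vt = flow × Ti = 0.55 L/s × 0.93 s × 1000 mL/L = 511.5 mL.
R = (PIP − Pplat)/V̇ = (31.5 − 20.5) / 0.55 = 11.0/0.55 = 20.0 cmH2O·s/L.
C = Vt/(Pplat − PEEP) = 511.5 / (20.5 − 5) = 511.5/15.5 = 33.0 mL/cmH2O.
τ = R × C = 20.0 × 0.033 L/cmH2O = 0.66 s.
Fraction remaining at end-expiration = e^(−Te/τ) = e^(−1.18/0.66) = 0.1673 → 16.73%.

16.7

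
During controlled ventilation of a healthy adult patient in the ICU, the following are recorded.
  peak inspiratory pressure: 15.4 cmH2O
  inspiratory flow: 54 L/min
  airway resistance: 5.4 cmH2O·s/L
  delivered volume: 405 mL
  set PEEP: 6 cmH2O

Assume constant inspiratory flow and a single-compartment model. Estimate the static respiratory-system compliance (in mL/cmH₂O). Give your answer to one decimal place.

89.2

Flow: 54 L/min ÷ 60 = 0.9 L/s.
Equation of motion (constant flow): PIP = Vt/C + R·V̇ + PEEP.
Vt/C = PIP − R·V̇ − PEEP = 15.4 − 5.4×0.9 − 6 = 15.4 − 4.86 − 6 = 4.54 cmH2O.
C = Vt / 4.54 = 405 / 4.54 = 89.207 mL/cmH2O.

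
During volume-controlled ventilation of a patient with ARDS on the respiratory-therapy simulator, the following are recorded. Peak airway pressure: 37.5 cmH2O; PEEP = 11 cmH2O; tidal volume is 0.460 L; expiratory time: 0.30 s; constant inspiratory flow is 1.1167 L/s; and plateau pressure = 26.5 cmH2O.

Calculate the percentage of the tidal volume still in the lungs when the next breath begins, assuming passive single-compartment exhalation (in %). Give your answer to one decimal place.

35.8

R = (PIP − Pplat)/V̇ = (37.5 − 26.5) / 1.1167 = 11.0/1.1167 = 9.85 cmH2O·s/L.
C = Vt/(Pplat − PEEP) = 460.0 / (26.5 − 11) = 460.0/15.5 = 29.677 mL/cmH2O.
τ = R × C = 9.85 × 0.02968 L/cmH2O = 0.2923 s.
Fraction remaining at end-expiration = e^(−Te/τ) = e^(−0.30/0.2923) = 0.3583 → 35.83%.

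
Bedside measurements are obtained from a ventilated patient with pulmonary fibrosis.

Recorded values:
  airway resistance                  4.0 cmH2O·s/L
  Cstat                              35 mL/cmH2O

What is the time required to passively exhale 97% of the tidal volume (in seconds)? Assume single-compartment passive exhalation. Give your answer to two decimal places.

0.49

τ = R × C = 4.0 × 35 mL/cmH2O = 4.0 × 0.035 L/cmH2O = 0.14 s.
Exhaled fraction f = 1 − e^(−t/τ) → t = −τ·ln(1 − f) = −0.14·ln(0.03) = 0.4909 s.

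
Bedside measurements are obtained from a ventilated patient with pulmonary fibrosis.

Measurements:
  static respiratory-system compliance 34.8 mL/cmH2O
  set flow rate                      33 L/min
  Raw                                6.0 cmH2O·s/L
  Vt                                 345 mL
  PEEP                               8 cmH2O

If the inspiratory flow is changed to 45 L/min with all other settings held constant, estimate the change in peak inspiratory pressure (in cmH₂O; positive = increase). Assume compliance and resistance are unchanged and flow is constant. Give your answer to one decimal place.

Flow: 33 L/min ÷ 60 = 0.55 L/s.
New flow: 45 L/min ÷ 60 = 0.75 L/s.
PIP = Vt/C + R·V̇ + PEEP (constant-flow equation of motion).
Only the resistive term changes: ΔPIP = R × ΔV̇ = 6.0 × (0.75 − 0.55) = 6.0 × 0.2 = 1.2 cmH2O.

1.2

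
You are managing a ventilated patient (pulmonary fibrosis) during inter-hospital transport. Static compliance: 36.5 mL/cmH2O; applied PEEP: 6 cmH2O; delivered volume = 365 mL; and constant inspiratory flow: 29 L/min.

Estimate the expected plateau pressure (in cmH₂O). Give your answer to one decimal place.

Pplat = PEEP + Vt / Cstat = 6 + 365 / 36.5 = 6 + 10.0 = 16.0 cmH2O.

16.0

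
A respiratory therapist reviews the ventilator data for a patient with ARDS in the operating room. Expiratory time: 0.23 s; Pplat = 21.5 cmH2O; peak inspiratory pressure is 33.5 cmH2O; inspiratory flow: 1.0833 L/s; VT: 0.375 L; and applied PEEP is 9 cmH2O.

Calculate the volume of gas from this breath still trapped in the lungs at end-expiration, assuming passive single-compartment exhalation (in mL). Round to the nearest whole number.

R = (PIP − Pplat)/V̇ = (33.5 − 21.5) / 1.0833 = 12.0/1.0833 = 11.077 cmH2O·s/L.
C = Vt/(Pplat − PEEP) = 375.0 / (21.5 − 9) = 375.0/12.5 = 30.0 mL/cmH2O.
τ = R × C = 11.077 × 0.03 L/cmH2O = 0.3323 s.
Fraction remaining = e^(−Te/τ) = e^(−0.23/0.3323) = 0.5005.
Trapped volume = 375.0 × 0.5005 = 187.69 mL.

188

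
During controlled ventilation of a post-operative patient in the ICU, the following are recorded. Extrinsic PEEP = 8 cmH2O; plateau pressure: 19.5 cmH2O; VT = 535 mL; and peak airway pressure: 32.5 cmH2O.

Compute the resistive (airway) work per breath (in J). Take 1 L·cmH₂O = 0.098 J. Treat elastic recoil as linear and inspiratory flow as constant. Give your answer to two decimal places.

With constant inspiratory flow the resistive pressure is constant at PIP − Pplat = 32.5 − 19.5 = 13.0 cmH2O, so resistive work = 13.0 × 0.535 = 6.955 L·cmH2O.
× 0.098 J/(L·cmH2O) → 0.6816 J.

0.68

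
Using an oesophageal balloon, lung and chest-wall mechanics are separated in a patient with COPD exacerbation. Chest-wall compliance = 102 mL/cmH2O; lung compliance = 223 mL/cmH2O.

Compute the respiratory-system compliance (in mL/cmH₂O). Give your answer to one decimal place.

70.0

Lung and chest wall are elastances in series: 1/Crs = 1/CL + 1/Ccw.
1/Crs = 1/223 + 1/102 = 0.01429.
Crs = 69.979 mL/cmH2O.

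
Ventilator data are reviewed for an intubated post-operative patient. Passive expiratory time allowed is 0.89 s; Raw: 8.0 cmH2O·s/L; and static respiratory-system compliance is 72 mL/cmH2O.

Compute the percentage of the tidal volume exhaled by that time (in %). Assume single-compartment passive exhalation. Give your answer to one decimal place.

τ = R × C = 8.0 × 72 mL/cmH2O = 8.0 × 0.072 L/cmH2O = 0.576 s.
Passive exhalation: V(t)/V₀ = e^(−t/τ) = e^(−0.89/0.576) = 0.2133.
Fraction exhaled = 1 − 0.2133 = 0.7867 → 78.67%.

78.7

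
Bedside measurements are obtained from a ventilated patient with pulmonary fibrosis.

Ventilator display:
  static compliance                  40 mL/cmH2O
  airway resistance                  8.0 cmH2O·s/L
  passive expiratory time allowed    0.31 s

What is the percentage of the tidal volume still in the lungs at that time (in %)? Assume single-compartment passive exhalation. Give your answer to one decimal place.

τ = R × C = 8.0 × 40 mL/cmH2O = 8.0 × 0.040 L/cmH2O = 0.32 s.
Passive exhalation: V(t)/V₀ = e^(−t/τ) = e^(−0.31/0.32) = 0.3796.
Fraction remaining = 0.3796 → 37.96%.

38.0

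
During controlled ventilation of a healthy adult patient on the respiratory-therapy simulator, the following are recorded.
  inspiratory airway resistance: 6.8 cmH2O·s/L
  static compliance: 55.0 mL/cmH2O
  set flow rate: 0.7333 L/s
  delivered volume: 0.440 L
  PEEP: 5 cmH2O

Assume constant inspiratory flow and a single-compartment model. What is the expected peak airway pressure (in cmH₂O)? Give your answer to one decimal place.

Equation of motion (constant flow): PIP = Vt/C + R·V̇ + PEEP.
PIP = 440/55.0 + 6.8×0.7333 + 5 = 8.0 + 4.986 + 5 = 17.986 cmH2O.

18.0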